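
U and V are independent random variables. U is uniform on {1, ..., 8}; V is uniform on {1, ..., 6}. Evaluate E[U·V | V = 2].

9

Outcomes with V = 2: (1,2), (2,2), (3,2), (4,2), (5,2), (6,2), (7,2), (8,2), each with probability 1/48.
E[U·V | V = 2] = (2 + 4 + 6 + 8 + 10 + 12 + 14 + 16) / 8 = 9.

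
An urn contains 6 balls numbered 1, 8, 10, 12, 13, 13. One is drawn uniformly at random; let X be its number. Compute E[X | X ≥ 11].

38/3

P(X ≥ 11) = 1/2.
Σ over the event: 12·1/6 + 13·1/3 = 19/3.
E[X | X ≥ 11] = (19/3) / (1/2) = 38/3.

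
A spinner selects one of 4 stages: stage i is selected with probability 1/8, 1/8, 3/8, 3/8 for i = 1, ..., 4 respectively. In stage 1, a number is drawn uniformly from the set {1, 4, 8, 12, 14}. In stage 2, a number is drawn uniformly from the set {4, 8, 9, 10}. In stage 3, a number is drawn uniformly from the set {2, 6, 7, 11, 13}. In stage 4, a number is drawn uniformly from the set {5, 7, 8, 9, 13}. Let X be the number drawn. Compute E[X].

1283/160

E[X | stage 1] = (1+4+8+12+14)/5 = 39/5.
E[X | stage 2] = (4+8+9+10)/4 = 31/4.
E[X | stage 3] = (2+6+7+11+13)/5 = 39/5.
E[X | stage 4] = (5+7+8+9+13)/5 = 42/5.
By the law of total expectation,
E[X] = (1/8)·(39/5) + (1/8)·(31/4) + (3/8)·(39/5) + (3/8)·(42/5) = 1283/160.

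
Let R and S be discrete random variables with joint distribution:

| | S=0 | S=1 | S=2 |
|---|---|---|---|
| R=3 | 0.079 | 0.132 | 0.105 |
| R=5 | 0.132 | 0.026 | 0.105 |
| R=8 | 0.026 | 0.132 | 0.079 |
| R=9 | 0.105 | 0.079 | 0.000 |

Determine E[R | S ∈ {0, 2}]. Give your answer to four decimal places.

5.5816

P(S ∈ {0, 2}) = 0.631.
Summing R·P(R=x,S=y) over the conditioning event gives 3.522.
E[R | S ∈ {0, 2}] = (3.522) / (0.631) = 5.5816.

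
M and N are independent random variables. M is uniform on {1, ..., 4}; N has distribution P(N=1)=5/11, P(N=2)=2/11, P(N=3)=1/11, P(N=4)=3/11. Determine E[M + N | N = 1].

7/2

P(N = 1) = 5/11.
Summing (M+N)·P(x,y) over outcomes with N = 1 gives 35/22.
E[M + N | N = 1] = (35/22) / (5/11) = 7/2.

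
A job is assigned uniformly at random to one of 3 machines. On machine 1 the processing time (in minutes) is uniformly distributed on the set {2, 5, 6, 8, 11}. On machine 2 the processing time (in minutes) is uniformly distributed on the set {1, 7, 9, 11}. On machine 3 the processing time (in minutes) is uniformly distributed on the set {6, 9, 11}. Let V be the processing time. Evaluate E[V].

331/45

E[V | machine 1] = (2+5+6+8+11)/5 = 32/5.
E[V | machine 2] = (1+7+9+11)/4 = 7.
E[V | machine 3] = (6+9+11)/3 = 26/3.
By the law of total expectation,
E[V] = (1/3)·(32/5) + (1/3)·(7) + (1/3)·(26/3) = 331/45.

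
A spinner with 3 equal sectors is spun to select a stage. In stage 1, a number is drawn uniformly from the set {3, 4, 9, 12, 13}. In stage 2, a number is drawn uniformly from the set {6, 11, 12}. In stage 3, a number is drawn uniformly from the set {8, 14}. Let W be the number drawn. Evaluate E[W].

E[W | stage 1] = (3+4+9+12+13)/5 = 41/5.
E[W | stage 2] = (6+11+12)/3 = 29/3.
E[W | stage 3] = (8+14)/2 = 11.
By the law of total expectation,
E[W] = (1/3)·(41/5) + (1/3)·(29/3) + (1/3)·(11) = 433/45.

433/45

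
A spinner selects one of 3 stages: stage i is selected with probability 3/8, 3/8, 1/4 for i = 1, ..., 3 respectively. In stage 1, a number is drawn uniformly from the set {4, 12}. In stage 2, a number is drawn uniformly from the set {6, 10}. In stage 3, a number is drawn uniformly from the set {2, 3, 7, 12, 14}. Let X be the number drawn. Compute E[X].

E[X | stage 1] = (4+12)/2 = 8.
E[X | stage 2] = (6+10)/2 = 8.
E[X | stage 3] = (2+3+7+12+14)/5 = 38/5.
By the law of total expectation,
E[X] = (3/8)·(8) + (3/8)·(8) + (1/4)·(38/5) = 79/10.

79/10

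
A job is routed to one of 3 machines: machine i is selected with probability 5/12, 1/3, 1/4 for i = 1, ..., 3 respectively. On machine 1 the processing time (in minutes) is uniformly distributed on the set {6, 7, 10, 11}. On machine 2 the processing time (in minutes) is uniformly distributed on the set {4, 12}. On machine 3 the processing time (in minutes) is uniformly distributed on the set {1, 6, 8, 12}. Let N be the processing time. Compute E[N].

E[N | machine 1] = (6+7+10+11)/4 = 17/2.
E[N | machine 2] = (4+12)/2 = 8.
E[N | machine 3] = (1+6+8+12)/4 = 27/4.
By the law of total expectation,
E[N] = (5/12)·(17/2) + (1/3)·(8) + (1/4)·(27/4) = 379/48.

379/48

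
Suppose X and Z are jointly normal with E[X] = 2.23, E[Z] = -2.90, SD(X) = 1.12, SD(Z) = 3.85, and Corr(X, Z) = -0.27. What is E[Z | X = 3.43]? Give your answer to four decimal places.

The regression of Z on X has slope ρ·σ_Z/σ_X and passes through (μ_X, μ_Z).
E[Z | X=3.43] = -2.90 + (-0.27)·(3.85/1.12)·(3.43 − (2.23)) = -2.90 + (-0.928125)·(1.2) = -4.0138.

-4.0138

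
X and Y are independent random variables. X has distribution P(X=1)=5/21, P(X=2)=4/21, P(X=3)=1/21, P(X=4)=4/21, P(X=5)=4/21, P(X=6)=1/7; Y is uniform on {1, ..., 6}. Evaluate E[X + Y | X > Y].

P(X > Y) = 7/18.
Summing (X+Y)·P(x,y) over outcomes with X > Y gives 58/21.
E[X + Y | X > Y] = (58/21) / (7/18) = 348/49.

348/49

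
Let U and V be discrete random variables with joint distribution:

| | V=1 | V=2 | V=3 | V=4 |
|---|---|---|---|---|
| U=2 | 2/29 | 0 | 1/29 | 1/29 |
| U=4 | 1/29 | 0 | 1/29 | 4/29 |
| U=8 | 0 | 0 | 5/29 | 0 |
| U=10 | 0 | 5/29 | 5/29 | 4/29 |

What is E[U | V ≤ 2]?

29/4

P(V ≤ 2) = 8/29.
Σ U·P over the event = 2·(2/29) + 4·(1/29) + 10·(5/29) = 2.
E[U | V ≤ 2] = (2) / (8/29) = 29/4.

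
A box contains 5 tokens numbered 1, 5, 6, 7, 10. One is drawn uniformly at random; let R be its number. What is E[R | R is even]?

8

P(R is even) = 2/5.
Σ over the event: 6·1/5 + 10·1/5 = 16/5.
E[R | R is even] = (16/5) / (2/5) = 8.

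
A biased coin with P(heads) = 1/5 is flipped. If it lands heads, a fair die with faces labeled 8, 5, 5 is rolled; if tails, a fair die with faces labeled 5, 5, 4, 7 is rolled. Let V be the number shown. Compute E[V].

27/5

E[V | heads] = (8+5+5)/3 = 6.
E[V | tails] = (5+5+4+7)/4 = 21/4.
E[V] = (1/5)·(6) + (4/5)·(21/4) = 27/5.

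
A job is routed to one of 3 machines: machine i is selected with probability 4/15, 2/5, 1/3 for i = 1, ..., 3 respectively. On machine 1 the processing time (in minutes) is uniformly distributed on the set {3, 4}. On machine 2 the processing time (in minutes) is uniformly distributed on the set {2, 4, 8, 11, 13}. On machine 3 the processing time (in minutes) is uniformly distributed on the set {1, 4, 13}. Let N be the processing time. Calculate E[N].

E[N | machine 1] = (3+4)/2 = 7/2.
E[N | machine 2] = (2+4+8+11+13)/5 = 38/5.
E[N | machine 3] = (1+4+13)/3 = 6.
By the law of total expectation,
E[N] = (4/15)·(7/2) + (2/5)·(38/5) + (1/3)·(6) = 448/75.

448/75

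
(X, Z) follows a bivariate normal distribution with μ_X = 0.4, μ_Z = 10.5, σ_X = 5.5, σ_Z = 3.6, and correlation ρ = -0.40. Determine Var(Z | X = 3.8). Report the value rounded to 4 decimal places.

10.8864

Var(Z | X=x) = (1 − ρ²)·σ_Z².
Var(Z | X=3.8) = (3.6)²·(1 − (-0.40)²) = 12.96·0.84 = 10.8864.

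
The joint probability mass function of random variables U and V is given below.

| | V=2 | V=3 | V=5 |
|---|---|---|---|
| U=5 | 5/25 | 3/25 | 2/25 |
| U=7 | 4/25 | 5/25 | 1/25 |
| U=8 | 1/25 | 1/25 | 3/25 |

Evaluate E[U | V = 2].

61/10

P(V = 2) = 2/5.
Σ U·P over the event = 5·(5/25) + 7·(4/25) + 8·(1/25) = 61/25.
E[U | V = 2] = (61/25) / (2/5) = 61/10.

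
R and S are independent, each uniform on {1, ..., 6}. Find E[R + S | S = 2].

P(S = 2) = 1/6.
Summing (R+S)·P(x,y) over outcomes with S = 2 gives 11/12.
E[R + S | S = 2] = (11/12) / (1/6) = 11/2.

11/2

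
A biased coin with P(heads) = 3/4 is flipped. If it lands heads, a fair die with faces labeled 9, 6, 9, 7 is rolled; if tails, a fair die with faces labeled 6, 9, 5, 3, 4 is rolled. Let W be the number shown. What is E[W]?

573/80

E[W | heads] = (9+6+9+7)/4 = 31/4.
E[W | tails] = (6+9+5+3+4)/5 = 27/5.
E[W] = (3/4)·(31/4) + (1/4)·(27/5) = 573/80.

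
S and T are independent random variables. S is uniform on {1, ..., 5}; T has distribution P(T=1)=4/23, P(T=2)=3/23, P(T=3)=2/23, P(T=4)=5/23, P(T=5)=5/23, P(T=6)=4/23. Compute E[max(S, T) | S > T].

135/34

P(S > T) = 34/115.
Summing max(S,T)·P(x,y) over outcomes with S > T gives 27/23.
E[max(S, T) | S > T] = (27/23) / (34/115) = 135/34.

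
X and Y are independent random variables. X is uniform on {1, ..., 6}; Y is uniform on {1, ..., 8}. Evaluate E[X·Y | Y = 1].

Outcomes with Y = 1: (1,1), (2,1), (3,1), (4,1), (5,1), (6,1), each with probability 1/48.
E[X·Y | Y = 1] = (1 + 2 + 3 + 4 + 5 + 6) / 6 = 7/2.

7/2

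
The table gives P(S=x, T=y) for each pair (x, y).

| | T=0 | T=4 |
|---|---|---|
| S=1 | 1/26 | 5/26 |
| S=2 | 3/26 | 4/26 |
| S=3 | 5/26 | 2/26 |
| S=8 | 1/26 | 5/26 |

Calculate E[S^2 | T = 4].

P(T = 4) = 8/13.
Σ S^2·P over the event = 1·(5/26) + 4·(4/26) + 9·(2/26) + 64·(5/26) = 359/26.
E[S^2 | T = 4] = (359/26) / (8/13) = 359/16.

359/16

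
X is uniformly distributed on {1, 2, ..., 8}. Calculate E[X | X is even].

Given X is even, X is equally likely to be any of {2, 4, 6, 8}.
E[X | X is even] = (2 + 4 + 6 + 8) / 4 = 5.

5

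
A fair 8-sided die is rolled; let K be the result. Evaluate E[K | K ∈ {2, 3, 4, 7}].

4

P(K ∈ {2, 3, 4, 7}) = 1/2.
Σ over the event: 2·1/8 + 3·1/8 + 4·1/8 + 7·1/8 = 2.
E[K | K ∈ {2, 3, 4, 7}] = (2) / (1/2) = 4.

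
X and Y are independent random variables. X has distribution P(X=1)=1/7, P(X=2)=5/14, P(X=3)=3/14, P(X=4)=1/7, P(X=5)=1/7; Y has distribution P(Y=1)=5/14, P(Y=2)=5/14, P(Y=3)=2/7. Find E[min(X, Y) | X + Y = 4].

73/48

P(X + Y = 4) = 12/49.
Summing min(X,Y)·P(x,y) over outcomes with X + Y = 4 gives 73/196.
E[min(X, Y) | X + Y = 4] = (73/196) / (12/49) = 73/48.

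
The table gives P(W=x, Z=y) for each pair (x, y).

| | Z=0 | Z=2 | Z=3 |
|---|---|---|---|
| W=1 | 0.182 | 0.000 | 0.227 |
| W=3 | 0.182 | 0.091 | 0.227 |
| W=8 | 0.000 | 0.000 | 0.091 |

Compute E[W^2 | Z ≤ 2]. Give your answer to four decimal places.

P(Z ≤ 2) = 0.455.
Σ W^2·P over the event = 1·(0.182) + 9·(0.182) + 9·(0.091) = 2.639.
E[W^2 | Z ≤ 2] = (2.639) / (0.455) = 5.8000.

5.8000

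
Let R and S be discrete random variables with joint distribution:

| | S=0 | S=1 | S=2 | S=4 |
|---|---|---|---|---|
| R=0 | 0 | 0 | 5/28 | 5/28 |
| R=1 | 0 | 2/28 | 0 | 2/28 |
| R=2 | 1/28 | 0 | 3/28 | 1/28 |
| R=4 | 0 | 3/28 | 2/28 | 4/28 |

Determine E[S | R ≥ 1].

P(R ≥ 1) = 9/14.
Summing S·P(R=x,S=y) over the conditioning event gives 43/28.
E[S | R ≥ 1] = (43/28) / (9/14) = 43/18.

43/18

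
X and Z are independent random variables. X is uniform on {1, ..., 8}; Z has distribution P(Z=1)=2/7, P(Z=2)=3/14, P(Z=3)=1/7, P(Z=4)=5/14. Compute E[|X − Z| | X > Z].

P(X > Z) = 19/28.
Summing |X−Z|·P(x,y) over outcomes with X > Z gives 255/112.
E[|X − Z| | X > Z] = (255/112) / (19/28) = 255/76.

255/76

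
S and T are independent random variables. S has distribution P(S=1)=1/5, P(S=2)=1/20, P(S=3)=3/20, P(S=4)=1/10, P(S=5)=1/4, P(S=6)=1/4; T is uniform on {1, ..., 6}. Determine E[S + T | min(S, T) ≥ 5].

11

P(min(S, T) ≥ 5) = 1/6.
Summing (S+T)·P(x,y) over outcomes with min(S, T) ≥ 5 gives 11/6.
E[S + T | min(S, T) ≥ 5] = (11/6) / (1/6) = 11.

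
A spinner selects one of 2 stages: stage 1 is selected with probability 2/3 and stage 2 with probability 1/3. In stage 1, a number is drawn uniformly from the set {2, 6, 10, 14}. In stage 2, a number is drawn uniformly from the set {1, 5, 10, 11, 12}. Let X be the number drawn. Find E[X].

119/15

E[X | stage 1] = (2+6+10+14)/4 = 8.
E[X | stage 2] = (1+5+10+11+12)/5 = 39/5.
E[X] = (2/3)·(8) + (1/3)·(39/5) = 119/15.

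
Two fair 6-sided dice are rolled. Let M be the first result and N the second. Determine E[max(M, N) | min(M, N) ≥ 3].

P(min(M, N) ≥ 3) = 4/9.
Summing max(M,N)·P(x,y) over outcomes with min(M, N) ≥ 3 gives 41/18.
E[max(M, N) | min(M, N) ≥ 3] = (41/18) / (4/9) = 41/8.

41/8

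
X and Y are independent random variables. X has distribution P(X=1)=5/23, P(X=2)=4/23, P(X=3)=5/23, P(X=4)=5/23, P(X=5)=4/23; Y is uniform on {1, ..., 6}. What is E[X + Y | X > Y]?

P(X > Y) = 15/46.
Summing (X+Y)·P(x,y) over outcomes with X > Y gives 89/46.
E[X + Y | X > Y] = (89/46) / (15/46) = 89/15.

89/15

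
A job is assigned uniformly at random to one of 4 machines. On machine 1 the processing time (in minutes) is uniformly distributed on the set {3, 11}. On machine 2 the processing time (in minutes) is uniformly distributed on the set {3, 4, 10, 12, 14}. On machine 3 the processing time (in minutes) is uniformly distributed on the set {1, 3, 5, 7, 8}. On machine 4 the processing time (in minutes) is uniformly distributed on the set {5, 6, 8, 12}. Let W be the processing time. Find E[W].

563/80

E[W | machine 1] = (3+11)/2 = 7.
E[W | machine 2] = (3+4+10+12+14)/5 = 43/5.
E[W | machine 3] = (1+3+5+7+8)/5 = 24/5.
E[W | machine 4] = (5+6+8+12)/4 = 31/4.
E[W] = (1/4)·(7) + (1/4)·(43/5) + (1/4)·(24/5) + (1/4)·(31/4) = 563/80.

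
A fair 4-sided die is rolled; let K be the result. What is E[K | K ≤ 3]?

Given K ≤ 3, K is equally likely to be any of {1, 2, 3}.
E[K | K ≤ 3] = (1 + 2 + 3) / 3 = 2.

2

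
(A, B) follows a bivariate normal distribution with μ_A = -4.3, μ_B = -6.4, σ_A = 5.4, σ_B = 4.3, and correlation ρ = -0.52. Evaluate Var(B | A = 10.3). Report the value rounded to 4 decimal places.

The conditional variance in a bivariate normal is σ_B²(1 − ρ²), independent of x.
Var(B | A=10.3) = (4.3)²·(1 − (-0.52)²) = 18.49·0.7296 = 13.4903.

13.4903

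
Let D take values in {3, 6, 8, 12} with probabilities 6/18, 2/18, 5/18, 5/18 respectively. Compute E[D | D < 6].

P(D < 6) = 1/3.
Σ over the event: 3·1/3 = 1.
E[D | D < 6] = (1) / (1/3) = 3.

3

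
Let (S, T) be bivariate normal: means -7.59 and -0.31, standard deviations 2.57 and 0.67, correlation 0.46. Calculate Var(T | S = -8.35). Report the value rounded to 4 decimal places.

Var(T | S=x) = (1 − ρ²)·σ_T².
Var(T | S=-8.35) = (0.67)²·(1 − (0.46)²) = 0.4489·0.7884 = 0.3539.

0.3539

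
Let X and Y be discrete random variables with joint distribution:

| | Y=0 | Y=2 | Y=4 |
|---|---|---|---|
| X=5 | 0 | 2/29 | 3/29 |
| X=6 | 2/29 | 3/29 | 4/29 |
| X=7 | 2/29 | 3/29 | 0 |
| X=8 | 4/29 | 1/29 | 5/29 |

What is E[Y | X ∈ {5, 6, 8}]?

P(X ∈ {5, 6, 8}) = 24/29.
Σ Y·P over the event = 2·(2/29) + 4·(3/29) + 0·(2/29) + 2·(3/29) + 4·(4/29) + 0·(4/29) + 2·(1/29) + 4·(5/29) = 60/29.
E[Y | X ∈ {5, 6, 8}] = (60/29) / (24/29) = 5/2.

5/2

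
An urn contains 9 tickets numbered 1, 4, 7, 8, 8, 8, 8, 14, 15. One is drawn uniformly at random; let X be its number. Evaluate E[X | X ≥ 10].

P(X ≥ 10) = 2/9.
Σ over the event: 14·1/9 + 15·1/9 = 29/9.
E[X | X ≥ 10] = (29/9) / (2/9) = 29/2.

29/2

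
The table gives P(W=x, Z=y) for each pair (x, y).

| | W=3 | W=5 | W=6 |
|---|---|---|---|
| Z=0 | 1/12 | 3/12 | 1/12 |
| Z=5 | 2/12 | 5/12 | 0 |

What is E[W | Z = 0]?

P(Z = 0) = 5/12.
Σ W·P over the event = 3·(1/12) + 5·(3/12) + 6·(1/12) = 2.
E[W | Z = 0] = (2) / (5/12) = 24/5.

24/5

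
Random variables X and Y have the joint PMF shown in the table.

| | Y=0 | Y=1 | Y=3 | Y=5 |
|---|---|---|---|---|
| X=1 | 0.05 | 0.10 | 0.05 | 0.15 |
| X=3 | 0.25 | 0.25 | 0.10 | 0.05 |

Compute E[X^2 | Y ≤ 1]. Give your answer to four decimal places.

P(Y ≤ 1) = 0.65.
Σ X^2·P over the event = 1·(0.05) + 1·(0.10) + 9·(0.25) + 9·(0.25) = 4.65.
E[X^2 | Y ≤ 1] = (4.65) / (0.65) = 7.1538.

7.1538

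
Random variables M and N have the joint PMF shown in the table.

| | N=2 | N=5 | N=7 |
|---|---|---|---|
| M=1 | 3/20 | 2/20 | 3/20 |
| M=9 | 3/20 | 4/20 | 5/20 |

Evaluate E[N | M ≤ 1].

P(M ≤ 1) = 2/5.
Σ N·P over the event = 2·(3/20) + 5·(2/20) + 7·(3/20) = 37/20.
E[N | M ≤ 1] = (37/20) / (2/5) = 37/8.

37/8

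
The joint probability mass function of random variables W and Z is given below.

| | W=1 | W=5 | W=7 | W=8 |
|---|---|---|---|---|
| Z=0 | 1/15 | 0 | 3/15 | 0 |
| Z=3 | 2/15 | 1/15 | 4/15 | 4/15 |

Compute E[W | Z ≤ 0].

11/2

P(Z ≤ 0) = 4/15.
Summing W·P(W=x,Z=y) over the conditioning event gives 22/15.
E[W | Z ≤ 0] = (22/15) / (4/15) = 11/2.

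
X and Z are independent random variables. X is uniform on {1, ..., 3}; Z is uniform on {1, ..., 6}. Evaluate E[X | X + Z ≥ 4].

P(X + Z ≥ 4) = 5/6.
Summing X·P(x,y) over outcomes with X + Z ≥ 4 gives 16/9.
E[X | X + Z ≥ 4] = (16/9) / (5/6) = 32/15.

32/15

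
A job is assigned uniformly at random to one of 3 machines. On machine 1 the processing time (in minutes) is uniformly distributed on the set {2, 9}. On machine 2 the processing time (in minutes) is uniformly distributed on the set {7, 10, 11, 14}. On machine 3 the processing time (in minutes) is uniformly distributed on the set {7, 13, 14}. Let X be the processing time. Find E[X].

82/9

E[X | machine 1] = (2+9)/2 = 11/2.
E[X | machine 2] = (7+10+11+14)/4 = 21/2.
E[X | machine 3] = (7+13+14)/3 = 34/3.
By the law of total expectation,
E[X] = (1/3)·(11/2) + (1/3)·(21/2) + (1/3)·(34/3) = 82/9.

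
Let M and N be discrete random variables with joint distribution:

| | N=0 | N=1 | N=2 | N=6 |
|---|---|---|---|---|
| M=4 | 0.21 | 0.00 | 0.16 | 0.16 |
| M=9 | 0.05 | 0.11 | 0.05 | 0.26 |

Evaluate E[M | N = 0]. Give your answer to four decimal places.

P(N = 0) = 0.26.
Σ M·P over the event = 4·(0.21) + 9·(0.05) = 1.29.
E[M | N = 0] = (1.29) / (0.26) = 4.9615.

4.9615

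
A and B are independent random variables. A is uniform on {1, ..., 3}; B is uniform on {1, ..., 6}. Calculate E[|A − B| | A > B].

Outcomes with A > B: (2,1), (3,1), (3,2), each with probability 1/18.
E[|A − B| | A > B] = (1 + 2 + 1) / 3 = 4/3.

4/3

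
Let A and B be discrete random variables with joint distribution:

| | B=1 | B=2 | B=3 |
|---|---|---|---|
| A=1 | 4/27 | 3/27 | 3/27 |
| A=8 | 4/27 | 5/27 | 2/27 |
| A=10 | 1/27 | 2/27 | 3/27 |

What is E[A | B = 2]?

P(B = 2) = 10/27.
Σ A·P over the event = 1·(3/27) + 8·(5/27) + 10·(2/27) = 7/3.
E[A | B = 2] = (7/3) / (10/27) = 63/10.

63/10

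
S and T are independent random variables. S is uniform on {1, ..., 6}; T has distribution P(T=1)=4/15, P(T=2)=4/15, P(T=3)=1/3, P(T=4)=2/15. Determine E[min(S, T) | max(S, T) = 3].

42/23

P(max(S, T) = 3) = 23/90.
Summing min(S,T)·P(x,y) over outcomes with max(S, T) = 3 gives 7/15.
E[min(S, T) | max(S, T) = 3] = (7/15) / (23/90) = 42/23.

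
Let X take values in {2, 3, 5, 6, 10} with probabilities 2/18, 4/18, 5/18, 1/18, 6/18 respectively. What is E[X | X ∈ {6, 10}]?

66/7

P(X ∈ {6, 10}) = 7/18.
Σ over the event: 6·1/18 + 10·1/3 = 11/3.
E[X | X ∈ {6, 10}] = (11/3) / (7/18) = 66/7.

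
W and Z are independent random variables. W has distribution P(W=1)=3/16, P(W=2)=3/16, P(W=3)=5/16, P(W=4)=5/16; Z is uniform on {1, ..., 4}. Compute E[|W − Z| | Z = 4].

5/4

P(Z = 4) = 1/4.
Summing |W−Z|·P(x,y) over outcomes with Z = 4 gives 5/16.
E[|W − Z| | Z = 4] = (5/16) / (1/4) = 5/4.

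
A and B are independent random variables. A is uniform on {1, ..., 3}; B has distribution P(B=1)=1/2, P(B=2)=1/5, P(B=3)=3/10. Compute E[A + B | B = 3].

5

P(B = 3) = 3/10.
Summing (A+B)·P(x,y) over outcomes with B = 3 gives 3/2.
E[A + B | B = 3] = (3/2) / (3/10) = 5.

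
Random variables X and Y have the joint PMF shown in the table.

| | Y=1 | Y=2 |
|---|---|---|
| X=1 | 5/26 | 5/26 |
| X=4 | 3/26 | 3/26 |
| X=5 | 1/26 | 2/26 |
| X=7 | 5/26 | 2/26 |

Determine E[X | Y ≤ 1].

P(Y ≤ 1) = 7/13.
Σ X·P over the event = 1·(5/26) + 4·(3/26) + 5·(1/26) + 7·(5/26) = 57/26.
E[X | Y ≤ 1] = (57/26) / (7/13) = 57/14.

57/14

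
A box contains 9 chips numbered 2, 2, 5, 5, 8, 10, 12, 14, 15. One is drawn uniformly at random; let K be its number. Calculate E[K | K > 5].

59/5

P(K > 5) = 5/9.
Σ over the event: 8·1/9 + 10·1/9 + 12·1/9 + 14·1/9 + 15·1/9 = 59/9.
E[K | K > 5] = (59/9) / (5/9) = 59/5.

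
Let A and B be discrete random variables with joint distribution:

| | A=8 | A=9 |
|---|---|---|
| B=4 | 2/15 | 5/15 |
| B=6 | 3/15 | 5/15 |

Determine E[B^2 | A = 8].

28

P(A = 8) = 1/3.
Σ B^2·P over the event = 16·(2/15) + 36·(3/15) = 28/3.
E[B^2 | A = 8] = (28/3) / (1/3) = 28.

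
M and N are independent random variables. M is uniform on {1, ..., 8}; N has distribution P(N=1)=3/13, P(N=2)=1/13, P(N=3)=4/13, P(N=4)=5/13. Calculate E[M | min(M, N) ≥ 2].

5

P(min(M, N) ≥ 2) = 35/52.
Summing M·P(x,y) over outcomes with min(M, N) ≥ 2 gives 175/52.
E[M | min(M, N) ≥ 2] = (175/52) / (35/52) = 5.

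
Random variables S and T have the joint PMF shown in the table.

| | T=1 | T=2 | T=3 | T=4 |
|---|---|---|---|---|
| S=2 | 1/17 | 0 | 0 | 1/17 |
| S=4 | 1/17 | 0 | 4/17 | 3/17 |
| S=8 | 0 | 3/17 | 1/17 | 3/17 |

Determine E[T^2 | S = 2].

17/2

P(S = 2) = 2/17.
Σ T^2·P over the event = 1·(1/17) + 16·(1/17) = 1.
E[T^2 | S = 2] = (1) / (2/17) = 17/2.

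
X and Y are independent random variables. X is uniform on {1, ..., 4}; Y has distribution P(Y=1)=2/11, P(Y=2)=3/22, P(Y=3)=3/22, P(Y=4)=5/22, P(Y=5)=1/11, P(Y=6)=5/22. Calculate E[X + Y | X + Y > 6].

P(X + Y > 6) = 39/88.
Summing (X+Y)·P(x,y) over outcomes with X + Y > 6 gives 157/44.
E[X + Y | X + Y > 6] = (157/44) / (39/88) = 314/39.

314/39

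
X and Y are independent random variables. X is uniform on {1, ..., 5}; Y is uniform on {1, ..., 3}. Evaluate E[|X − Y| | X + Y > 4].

P(X + Y > 4) = 3/5.
Summing |X−Y|·P(x,y) over outcomes with X + Y > 4 gives 17/15.
E[|X − Y| | X + Y > 4] = (17/15) / (3/5) = 17/9.

17/9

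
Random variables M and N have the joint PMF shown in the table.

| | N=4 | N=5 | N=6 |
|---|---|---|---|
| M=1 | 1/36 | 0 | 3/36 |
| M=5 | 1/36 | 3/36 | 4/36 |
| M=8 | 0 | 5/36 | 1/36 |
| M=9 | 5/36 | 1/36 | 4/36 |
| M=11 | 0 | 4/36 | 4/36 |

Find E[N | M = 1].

11/2

P(M = 1) = 1/9.
Σ N·P over the event = 4·(1/36) + 6·(3/36) = 11/18.
E[N | M = 1] = (11/18) / (1/9) = 11/2.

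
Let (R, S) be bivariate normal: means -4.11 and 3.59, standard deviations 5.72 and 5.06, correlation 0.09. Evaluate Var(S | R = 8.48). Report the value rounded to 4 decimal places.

Var(S | R=x) = (1 − ρ²)·σ_S².
Var(S | R=8.48) = (5.06)²·(1 − (0.09)²) = 25.6036·0.9919 = 25.3962.

25.3962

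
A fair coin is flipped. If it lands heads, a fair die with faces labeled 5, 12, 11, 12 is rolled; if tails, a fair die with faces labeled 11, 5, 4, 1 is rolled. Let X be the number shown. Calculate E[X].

61/8

E[X | heads] = (5+12+11+12)/4 = 10.
E[X | tails] = (11+5+4+1)/4 = 21/4.
By the law of total expectation,
E[X] = (1/2)·(10) + (1/2)·(21/4) = 61/8.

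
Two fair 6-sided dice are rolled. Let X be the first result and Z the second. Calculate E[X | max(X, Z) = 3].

12/5

P(max(X, Z) = 3) = 5/36.
Summing X·P(x,y) over outcomes with max(X, Z) = 3 gives 1/3.
E[X | max(X, Z) = 3] = (1/3) / (5/36) = 12/5.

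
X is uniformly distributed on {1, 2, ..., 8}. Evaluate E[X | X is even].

5

Given X is even, X is equally likely to be any of {2, 4, 6, 8}.
E[X | X is even] = (2 + 4 + 6 + 8) / 4 = 5.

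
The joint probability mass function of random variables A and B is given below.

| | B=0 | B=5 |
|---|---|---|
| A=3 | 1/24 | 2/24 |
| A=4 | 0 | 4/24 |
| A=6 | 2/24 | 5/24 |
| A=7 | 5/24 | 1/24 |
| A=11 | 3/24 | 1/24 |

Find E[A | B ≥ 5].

70/13

P(B ≥ 5) = 13/24.
Σ A·P over the event = 3·(2/24) + 4·(4/24) + 6·(5/24) + 7·(1/24) + 11·(1/24) = 35/12.
E[A | B ≥ 5] = (35/12) / (13/24) = 70/13.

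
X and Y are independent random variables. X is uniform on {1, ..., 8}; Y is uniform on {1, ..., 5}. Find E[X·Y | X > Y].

16

P(X > Y) = 5/8.
Summing XY·P(x,y) over outcomes with X > Y gives 10.
E[X·Y | X > Y] = (10) / (5/8) = 16.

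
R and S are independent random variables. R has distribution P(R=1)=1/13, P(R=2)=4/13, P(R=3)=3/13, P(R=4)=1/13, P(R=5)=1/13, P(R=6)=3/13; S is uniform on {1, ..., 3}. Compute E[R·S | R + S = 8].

P(R + S = 8) = 4/39.
Summing RS·P(x,y) over outcomes with R + S = 8 gives 17/13.
E[R·S | R + S = 8] = (17/13) / (4/39) = 51/4.

51/4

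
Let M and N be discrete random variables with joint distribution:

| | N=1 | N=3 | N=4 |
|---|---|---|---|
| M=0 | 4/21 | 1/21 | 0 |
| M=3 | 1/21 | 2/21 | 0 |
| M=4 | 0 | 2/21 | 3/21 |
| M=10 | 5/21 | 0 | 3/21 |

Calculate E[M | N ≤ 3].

P(N ≤ 3) = 5/7.
Summing M·P(M=x,N=y) over the conditioning event gives 67/21.
E[M | N ≤ 3] = (67/21) / (5/7) = 67/15.

67/15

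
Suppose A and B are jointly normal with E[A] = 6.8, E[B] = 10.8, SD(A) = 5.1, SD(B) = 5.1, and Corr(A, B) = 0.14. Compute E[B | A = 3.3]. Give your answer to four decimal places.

10.3100

For a bivariate normal, E[B | A=x] = μ_B + ρ·(σ_B/σ_A)·(x − μ_A).
E[B | A=3.3] = 10.8 + (0.14)·(5.1/5.1)·(3.3 − (6.8)) = 10.8 + (0.14)·(-3.5) = 10.3100.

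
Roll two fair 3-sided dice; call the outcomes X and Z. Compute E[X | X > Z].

P(X > Z) = 1/3.
Summing X·P(x,y) over outcomes with X > Z gives 8/9.
E[X | X > Z] = (8/9) / (1/3) = 8/3.

8/3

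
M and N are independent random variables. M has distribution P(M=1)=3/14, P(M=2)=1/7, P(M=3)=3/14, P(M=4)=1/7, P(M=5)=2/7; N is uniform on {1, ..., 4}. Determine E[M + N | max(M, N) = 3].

P(max(M, N) = 3) = 1/4.
Summing (M+N)·P(x,y) over outcomes with max(M, N) = 3 gives 67/56.
E[M + N | max(M, N) = 3] = (67/56) / (1/4) = 67/14.

67/14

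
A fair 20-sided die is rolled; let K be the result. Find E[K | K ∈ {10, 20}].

15

P(K ∈ {10, 20}) = 1/10.
Σ over the event: 10·1/20 + 20·1/20 = 3/2.
E[K | K ∈ {10, 20}] = (3/2) / (1/10) = 15.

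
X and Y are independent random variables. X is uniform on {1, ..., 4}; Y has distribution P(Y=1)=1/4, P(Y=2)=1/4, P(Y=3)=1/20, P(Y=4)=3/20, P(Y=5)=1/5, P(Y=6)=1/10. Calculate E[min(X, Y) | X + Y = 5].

10/7

P(X + Y = 5) = 7/40.
Summing min(X,Y)·P(x,y) over outcomes with X + Y = 5 gives 1/4.
E[min(X, Y) | X + Y = 5] = (1/4) / (7/40) = 10/7.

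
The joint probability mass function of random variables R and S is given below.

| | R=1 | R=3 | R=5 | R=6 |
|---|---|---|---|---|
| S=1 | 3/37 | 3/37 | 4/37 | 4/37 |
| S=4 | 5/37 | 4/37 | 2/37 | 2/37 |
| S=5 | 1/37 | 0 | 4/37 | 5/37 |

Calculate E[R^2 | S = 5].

P(S = 5) = 10/37.
Σ R^2·P over the event = 1·(1/37) + 25·(4/37) + 36·(5/37) = 281/37.
E[R^2 | S = 5] = (281/37) / (10/37) = 281/10.

281/10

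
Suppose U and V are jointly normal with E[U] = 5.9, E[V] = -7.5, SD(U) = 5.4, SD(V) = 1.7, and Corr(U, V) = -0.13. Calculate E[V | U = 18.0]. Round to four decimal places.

-7.9952

E[V | U=x] = μ_V + ρ(σ_V/σ_U)(x − μ_U) for jointly normal variables.
E[V | U=18.0] = -7.5 + (-0.13)·(1.7/5.4)·(18.0 − (5.9)) = -7.5 + (-0.040926)·(12.1) = -7.9952.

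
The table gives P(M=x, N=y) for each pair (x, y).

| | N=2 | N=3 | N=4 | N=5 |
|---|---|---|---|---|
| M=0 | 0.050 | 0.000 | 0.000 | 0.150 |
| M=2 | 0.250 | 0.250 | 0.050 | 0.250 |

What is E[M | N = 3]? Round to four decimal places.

P(N = 3) = 0.250.
Σ M·P over the event = 2·(0.250) = 0.500.
E[M | N = 3] = (0.500) / (0.250) = 2.0000.

2.0000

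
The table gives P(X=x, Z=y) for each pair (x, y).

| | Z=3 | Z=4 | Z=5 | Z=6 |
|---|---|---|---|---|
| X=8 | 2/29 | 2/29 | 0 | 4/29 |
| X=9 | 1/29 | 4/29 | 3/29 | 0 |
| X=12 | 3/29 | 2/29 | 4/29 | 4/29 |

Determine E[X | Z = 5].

75/7

P(Z = 5) = 7/29.
Σ X·P over the event = 9·(3/29) + 12·(4/29) = 75/29.
E[X | Z = 5] = (75/29) / (7/29) = 75/7.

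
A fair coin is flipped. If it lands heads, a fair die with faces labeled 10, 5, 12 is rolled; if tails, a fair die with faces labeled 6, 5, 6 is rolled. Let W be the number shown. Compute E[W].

22/3

E[W | heads] = (10+5+12)/3 = 9.
E[W | tails] = (6+5+6)/3 = 17/3.
By the law of total expectation,
E[W] = (1/2)·(9) + (1/2)·(17/3) = 22/3.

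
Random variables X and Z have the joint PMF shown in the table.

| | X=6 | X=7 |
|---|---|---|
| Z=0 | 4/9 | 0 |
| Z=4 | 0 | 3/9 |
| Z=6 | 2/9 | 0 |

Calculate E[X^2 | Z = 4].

P(Z = 4) = 1/3.
Σ X^2·P over the event = 49·(3/9) = 49/3.
E[X^2 | Z = 4] = (49/3) / (1/3) = 49.

49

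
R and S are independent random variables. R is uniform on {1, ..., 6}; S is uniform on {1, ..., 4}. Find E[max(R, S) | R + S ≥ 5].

P(R + S ≥ 5) = 3/4.
Summing max(R,S)·P(x,y) over outcomes with R + S ≥ 5 gives 27/8.
E[max(R, S) | R + S ≥ 5] = (27/8) / (3/4) = 9/2.

9/2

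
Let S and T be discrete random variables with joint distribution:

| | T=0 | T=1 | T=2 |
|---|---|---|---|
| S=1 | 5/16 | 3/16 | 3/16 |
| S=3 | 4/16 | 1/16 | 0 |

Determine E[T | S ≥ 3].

P(S ≥ 3) = 5/16.
Σ T·P over the event = 0·(4/16) + 1·(1/16) = 1/16.
E[T | S ≥ 3] = (1/16) / (5/16) = 1/5.

1/5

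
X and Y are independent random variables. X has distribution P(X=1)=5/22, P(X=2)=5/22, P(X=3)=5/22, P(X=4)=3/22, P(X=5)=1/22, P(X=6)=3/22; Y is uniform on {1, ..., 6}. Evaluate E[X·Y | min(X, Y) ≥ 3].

75/4

P(min(X, Y) ≥ 3) = 4/11.
Summing XY·P(x,y) over outcomes with min(X, Y) ≥ 3 gives 75/11.
E[X·Y | min(X, Y) ≥ 3] = (75/11) / (4/11) = 75/4.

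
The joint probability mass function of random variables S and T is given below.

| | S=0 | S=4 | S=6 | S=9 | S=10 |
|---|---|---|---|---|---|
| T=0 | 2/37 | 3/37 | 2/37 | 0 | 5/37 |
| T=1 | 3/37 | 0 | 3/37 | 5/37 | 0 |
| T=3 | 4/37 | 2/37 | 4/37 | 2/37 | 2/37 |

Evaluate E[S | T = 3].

P(T = 3) = 14/37.
Σ S·P over the event = 0·(4/37) + 4·(2/37) + 6·(4/37) + 9·(2/37) + 10·(2/37) = 70/37.
E[S | T = 3] = (70/37) / (14/37) = 5.

5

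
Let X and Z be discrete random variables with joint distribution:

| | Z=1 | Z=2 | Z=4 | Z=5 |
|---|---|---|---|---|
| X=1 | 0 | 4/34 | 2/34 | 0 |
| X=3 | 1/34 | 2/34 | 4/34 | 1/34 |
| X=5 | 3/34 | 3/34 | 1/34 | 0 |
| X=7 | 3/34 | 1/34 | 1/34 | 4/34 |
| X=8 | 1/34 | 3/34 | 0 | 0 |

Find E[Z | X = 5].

13/7

P(X = 5) = 7/34.
Σ Z·P over the event = 1·(3/34) + 2·(3/34) + 4·(1/34) = 13/34.
E[Z | X = 5] = (13/34) / (7/34) = 13/7.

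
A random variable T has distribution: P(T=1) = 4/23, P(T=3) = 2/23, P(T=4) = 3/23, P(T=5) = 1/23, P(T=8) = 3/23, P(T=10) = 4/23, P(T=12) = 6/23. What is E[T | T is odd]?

P(T is odd) = 7/23.
Σ over the event: 1·4/23 + 3·2/23 + 5·1/23 = 15/23.
E[T | T is odd] = (15/23) / (7/23) = 15/7.

15/7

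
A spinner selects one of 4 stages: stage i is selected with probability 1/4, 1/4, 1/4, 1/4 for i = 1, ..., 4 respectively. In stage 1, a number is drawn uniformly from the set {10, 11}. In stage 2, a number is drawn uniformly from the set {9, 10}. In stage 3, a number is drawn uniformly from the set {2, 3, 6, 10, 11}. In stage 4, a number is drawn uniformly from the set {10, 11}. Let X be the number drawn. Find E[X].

369/40

E[X | stage 1] = (10+11)/2 = 21/2.
E[X | stage 2] = (9+10)/2 = 19/2.
E[X | stage 3] = (2+3+6+10+11)/5 = 32/5.
E[X | stage 4] = (10+11)/2 = 21/2.
E[X] = (1/4)·(21/2) + (1/4)·(19/2) + (1/4)·(32/5) + (1/4)·(21/2) = 369/40.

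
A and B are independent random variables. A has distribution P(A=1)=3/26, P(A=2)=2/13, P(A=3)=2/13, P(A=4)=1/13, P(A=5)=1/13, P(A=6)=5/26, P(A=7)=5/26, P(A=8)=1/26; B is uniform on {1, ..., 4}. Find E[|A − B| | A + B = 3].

P(A + B = 3) = 7/104.
Summing |A−B|·P(x,y) over outcomes with A + B = 3 gives 7/104.
E[|A − B| | A + B = 3] = (7/104) / (7/104) = 1.

1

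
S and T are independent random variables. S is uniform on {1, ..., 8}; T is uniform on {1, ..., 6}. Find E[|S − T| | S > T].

P(S > T) = 9/16.
Summing |S−T|·P(x,y) over outcomes with S > T gives 83/48.
E[|S − T| | S > T] = (83/48) / (9/16) = 83/27.

83/27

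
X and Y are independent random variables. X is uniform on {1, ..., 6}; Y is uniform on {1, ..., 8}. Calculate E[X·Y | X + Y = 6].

P(X + Y = 6) = 5/48.
Summing XY·P(x,y) over outcomes with X + Y = 6 gives 35/48.
E[X·Y | X + Y = 6] = (35/48) / (5/48) = 7.

7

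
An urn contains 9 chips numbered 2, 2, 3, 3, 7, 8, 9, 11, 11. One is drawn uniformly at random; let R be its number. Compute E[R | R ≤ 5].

P(R ≤ 5) = 4/9.
Σ over the event: 2·2/9 + 3·2/9 = 10/9.
E[R | R ≤ 5] = (10/9) / (4/9) = 5/2.

5/2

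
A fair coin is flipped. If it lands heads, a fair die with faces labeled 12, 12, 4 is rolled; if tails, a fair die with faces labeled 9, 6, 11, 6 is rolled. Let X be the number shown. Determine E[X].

E[X | heads] = (12+12+4)/3 = 28/3.
E[X | tails] = (9+6+11+6)/4 = 8.
E[X] = (1/2)·(28/3) + (1/2)·(8) = 26/3.

26/3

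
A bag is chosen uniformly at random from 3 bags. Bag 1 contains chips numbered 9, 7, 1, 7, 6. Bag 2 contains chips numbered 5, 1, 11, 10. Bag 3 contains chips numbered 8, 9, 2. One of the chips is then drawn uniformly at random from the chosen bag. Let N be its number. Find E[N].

E[N | bag 1] = (9+7+1+7+6)/5 = 6.
E[N | bag 2] = (5+1+11+10)/4 = 27/4.
E[N | bag 3] = (8+9+2)/3 = 19/3.
By the law of total expectation,
E[N] = (1/3)·(6) + (1/3)·(27/4) + (1/3)·(19/3) = 229/36.

229/36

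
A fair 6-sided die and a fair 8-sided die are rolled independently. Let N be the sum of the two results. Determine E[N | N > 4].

P(N > 4) = 7/8.
E[N | N > 4] = (91/12) / (7/8) = 26/3.

26/3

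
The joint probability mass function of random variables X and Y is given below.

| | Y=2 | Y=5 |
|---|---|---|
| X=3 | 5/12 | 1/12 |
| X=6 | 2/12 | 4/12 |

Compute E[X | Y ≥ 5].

P(Y ≥ 5) = 5/12.
Σ X·P over the event = 3·(1/12) + 6·(4/12) = 9/4.
E[X | Y ≥ 5] = (9/4) / (5/12) = 27/5.

27/5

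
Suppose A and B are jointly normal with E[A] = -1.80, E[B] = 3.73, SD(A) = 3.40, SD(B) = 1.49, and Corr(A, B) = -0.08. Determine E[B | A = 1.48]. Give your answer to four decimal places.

3.6150

E[B | A=x] = μ_B + ρ(σ_B/σ_A)(x − μ_A) for jointly normal variables.
E[B | A=1.48] = 3.73 + (-0.08)·(1.49/3.40)·(1.48 − (-1.80)) = 3.73 + (-0.035059)·(3.28) = 3.6150.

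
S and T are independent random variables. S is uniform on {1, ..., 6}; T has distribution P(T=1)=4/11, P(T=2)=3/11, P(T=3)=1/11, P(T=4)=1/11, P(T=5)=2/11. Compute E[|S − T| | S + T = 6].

P(S + T = 6) = 1/6.
Summing |S−T|·P(x,y) over outcomes with S + T = 6 gives 16/33.
E[|S − T| | S + T = 6] = (16/33) / (1/6) = 32/11.

32/11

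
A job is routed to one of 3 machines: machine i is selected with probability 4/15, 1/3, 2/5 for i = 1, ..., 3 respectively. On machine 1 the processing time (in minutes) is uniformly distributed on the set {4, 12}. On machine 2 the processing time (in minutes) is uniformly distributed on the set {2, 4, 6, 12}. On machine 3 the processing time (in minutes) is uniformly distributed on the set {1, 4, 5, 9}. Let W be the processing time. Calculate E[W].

E[W | machine 1] = (4+12)/2 = 8.
E[W | machine 2] = (2+4+6+12)/4 = 6.
E[W | machine 3] = (1+4+5+9)/4 = 19/4.
By the law of total expectation,
E[W] = (4/15)·(8) + (1/3)·(6) + (2/5)·(19/4) = 181/30.

181/30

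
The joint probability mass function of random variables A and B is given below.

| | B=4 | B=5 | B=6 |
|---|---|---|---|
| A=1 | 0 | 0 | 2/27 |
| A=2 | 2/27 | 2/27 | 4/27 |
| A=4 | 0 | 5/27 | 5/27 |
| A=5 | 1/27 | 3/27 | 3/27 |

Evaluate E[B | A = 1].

P(A = 1) = 2/27.
Σ B·P over the event = 6·(2/27) = 4/9.
E[B | A = 1] = (4/9) / (2/27) = 6.

6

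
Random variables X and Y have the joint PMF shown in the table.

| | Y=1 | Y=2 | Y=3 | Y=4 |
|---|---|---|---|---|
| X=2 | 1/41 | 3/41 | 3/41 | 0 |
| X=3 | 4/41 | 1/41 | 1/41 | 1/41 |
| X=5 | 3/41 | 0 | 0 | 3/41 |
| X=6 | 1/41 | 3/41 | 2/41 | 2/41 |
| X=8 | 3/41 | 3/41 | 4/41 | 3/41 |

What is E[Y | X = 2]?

P(X = 2) = 7/41.
Σ Y·P over the event = 1·(1/41) + 2·(3/41) + 3·(3/41) = 16/41.
E[Y | X = 2] = (16/41) / (7/41) = 16/7.

16/7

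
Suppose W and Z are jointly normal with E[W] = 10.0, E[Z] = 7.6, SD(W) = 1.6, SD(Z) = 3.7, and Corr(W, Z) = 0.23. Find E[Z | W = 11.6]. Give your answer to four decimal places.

8.4510

For a bivariate normal, E[Z | W=x] = μ_Z + ρ·(σ_Z/σ_W)·(x − μ_W).
E[Z | W=11.6] = 7.6 + (0.23)·(3.7/1.6)·(11.6 − (10.0)) = 7.6 + (0.53187)·(1.6) = 8.4510.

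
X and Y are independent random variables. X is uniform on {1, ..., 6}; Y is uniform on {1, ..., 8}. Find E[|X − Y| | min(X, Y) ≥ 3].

11/6

P(min(X, Y) ≥ 3) = 1/2.
Summing |X−Y|·P(x,y) over outcomes with min(X, Y) ≥ 3 gives 11/12.
E[|X − Y| | min(X, Y) ≥ 3] = (11/12) / (1/2) = 11/6.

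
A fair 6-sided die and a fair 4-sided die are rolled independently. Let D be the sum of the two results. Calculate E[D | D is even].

6

P(D is even) = 1/2.
Σ over the event: 2·1/24 + 4·1/8 + 6·1/6 + 8·1/8 + 10·1/24 = 3.
E[D | D is even] = (3) / (1/2) = 6.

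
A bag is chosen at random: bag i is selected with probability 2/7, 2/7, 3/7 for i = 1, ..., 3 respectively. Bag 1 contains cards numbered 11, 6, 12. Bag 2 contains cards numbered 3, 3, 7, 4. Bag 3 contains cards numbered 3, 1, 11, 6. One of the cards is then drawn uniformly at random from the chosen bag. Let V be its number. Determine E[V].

E[V | bag 1] = (11+6+12)/3 = 29/3.
E[V | bag 2] = (3+3+7+4)/4 = 17/4.
E[V | bag 3] = (3+1+11+6)/4 = 21/4.
E[V] = (2/7)·(29/3) + (2/7)·(17/4) + (3/7)·(21/4) = 523/84.

523/84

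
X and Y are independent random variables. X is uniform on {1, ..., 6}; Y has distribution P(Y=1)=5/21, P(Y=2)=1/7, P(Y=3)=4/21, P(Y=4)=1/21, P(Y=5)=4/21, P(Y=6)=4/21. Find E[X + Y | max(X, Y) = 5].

P(max(X, Y) = 5) = 11/42.
Summing (X+Y)·P(x,y) over outcomes with max(X, Y) = 5 gives 2.
E[X + Y | max(X, Y) = 5] = (2) / (11/42) = 84/11.

84/11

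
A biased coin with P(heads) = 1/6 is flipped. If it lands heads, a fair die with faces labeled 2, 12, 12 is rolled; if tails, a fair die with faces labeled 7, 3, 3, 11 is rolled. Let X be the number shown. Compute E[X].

E[X | heads] = (2+12+12)/3 = 26/3.
E[X | tails] = (7+3+3+11)/4 = 6.
By the law of total expectation,
E[X] = (1/6)·(26/3) + (5/6)·(6) = 58/9.

58/9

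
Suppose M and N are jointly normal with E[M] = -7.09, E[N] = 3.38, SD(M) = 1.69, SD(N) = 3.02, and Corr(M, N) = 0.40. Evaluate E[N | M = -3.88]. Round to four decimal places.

E[N | M=x] = μ_N + ρ(σ_N/σ_M)(x − μ_M) for jointly normal variables.
E[N | M=-3.88] = 3.38 + (0.40)·(3.02/1.69)·(-3.88 − (-7.09)) = 3.38 + (0.71479)·(3.21) = 5.6745.

5.6745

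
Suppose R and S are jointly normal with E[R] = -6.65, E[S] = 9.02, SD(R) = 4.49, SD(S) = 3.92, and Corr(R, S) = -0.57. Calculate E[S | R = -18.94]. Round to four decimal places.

The regression of S on R has slope ρ·σ_S/σ_R and passes through (μ_R, μ_S).
E[S | R=-18.94] = 9.02 + (-0.57)·(3.92/4.49)·(-18.94 − (-6.65)) = 9.02 + (-0.49764)·(-12.29) = 15.1360.

15.1360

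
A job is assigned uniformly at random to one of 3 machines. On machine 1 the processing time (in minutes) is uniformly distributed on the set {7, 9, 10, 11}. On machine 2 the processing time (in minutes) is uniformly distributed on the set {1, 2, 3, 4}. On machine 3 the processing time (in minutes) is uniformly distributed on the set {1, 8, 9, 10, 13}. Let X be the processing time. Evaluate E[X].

133/20

E[X | machine 1] = (7+9+10+11)/4 = 37/4.
E[X | machine 2] = (1+2+3+4)/4 = 5/2.
E[X | machine 3] = (1+8+9+10+13)/5 = 41/5.
E[X] = (1/3)·(37/4) + (1/3)·(5/2) + (1/3)·(41/5) = 133/20.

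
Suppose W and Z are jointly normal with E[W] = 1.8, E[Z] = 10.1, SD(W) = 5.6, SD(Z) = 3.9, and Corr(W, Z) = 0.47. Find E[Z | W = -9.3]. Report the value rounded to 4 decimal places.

For a bivariate normal, E[Z | W=x] = μ_Z + ρ·(σ_Z/σ_W)·(x − μ_W).
E[Z | W=-9.3] = 10.1 + (0.47)·(3.9/5.6)·(-9.3 − (1.8)) = 10.1 + (0.32732)·(-11.1) = 6.4667.

6.4667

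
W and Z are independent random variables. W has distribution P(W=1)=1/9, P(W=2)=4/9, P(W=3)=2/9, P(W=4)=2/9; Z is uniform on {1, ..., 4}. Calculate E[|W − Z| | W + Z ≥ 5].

31/23

P(W + Z ≥ 5) = 23/36.
Summing |W−Z|·P(x,y) over outcomes with W + Z ≥ 5 gives 31/36.
E[|W − Z| | W + Z ≥ 5] = (31/36) / (23/36) = 31/23.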